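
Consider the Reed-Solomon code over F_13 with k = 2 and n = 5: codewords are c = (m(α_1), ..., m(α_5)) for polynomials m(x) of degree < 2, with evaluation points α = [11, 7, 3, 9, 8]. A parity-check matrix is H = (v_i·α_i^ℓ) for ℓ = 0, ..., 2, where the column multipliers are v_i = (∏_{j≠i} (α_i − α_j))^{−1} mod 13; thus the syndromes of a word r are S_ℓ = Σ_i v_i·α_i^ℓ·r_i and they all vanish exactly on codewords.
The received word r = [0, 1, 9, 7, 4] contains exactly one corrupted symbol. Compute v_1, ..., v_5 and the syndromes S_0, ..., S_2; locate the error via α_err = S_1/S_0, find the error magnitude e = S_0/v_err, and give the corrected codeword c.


S = (3, 9, 1), error at position 3, error magnitude e = 7, c = [0, 1, 2, 7, 4].

Step 1: column multipliers v_i = (∏_{j≠i}(α_i − α_j))^{−1} mod 13.
  i = 1 (α = 11): (11−7)(11−3)(11−9)(11−8) = 4·8·2·3 = 192 ≡ 10, so v_1 = 10^{−1} = 4 (mod 13).
  i = 2 (α = 7): (7−11)(7−3)(7−9)(7−8) = (−4)·4·(−2)·(−1) = −32 ≡ 7, so v_2 = 7^{−1} = 2 (mod 13).
  i = 3 (α = 3): (3−11)(3−7)(3−9)(3−8) = (−8)·(−4)·(−6)·(−5) = 960 ≡ 11, so v_3 = 11^{−1} = 6 (mod 13).
  i = 4 (α = 9): (9−11)(9−7)(9−3)(9−8) = (−2)·2·6·1 = −24 ≡ 2, so v_4 = 2^{−1} = 7 (mod 13).
  i = 5 (α = 8): (8−11)(8−7)(8−3)(8−9) = (−3)·1·5·(−1) = 15 ≡ 2, so v_5 = 2^{−1} = 7 (mod 13).
  v = [4, 2, 6, 7, 7].
Step 2: syndromes of r = [0, 1, 9, 7, 4] (all sums mod 13).
  S_0 = Σ v_i r_i = 4·0 + 2·1 + 6·9 + 7·7 + 7·4 = 133 ≡ 3.
  S_1 = Σ v_i α_i r_i = 4·11·0 + 2·7·1 + 6·3·9 + 7·9·7 + 7·8·4 = 841 ≡ 9.
  α_i^2 mod 13 = [4, 10, 9, 3, 12].
  S_2 = Σ v_i α_i^2 r_i = 4·4·0 + 2·10·1 + 6·9·9 + 7·3·7 + 7·12·4 = 989 ≡ 1.
  S = (3, 9, 1) ≠ 0, so r is not a codeword (an error is present).
Step 3: locate the error. For a single error e at position i, S_ℓ = v_i·e·α_i^ℓ, so α_err = S_1/S_0.
  S_0^{−1} = 3^{−1} = 9 (mod 13), so α_err = 9·9 = 81 ≡ 3 = α_3. Error position i = 3.
  Consistency check: S_2/S_1 = 1·3 = 3 ≡ 3 = α_err ✓ (single-error assumption holds).
Step 4: error magnitude e = S_0/v_3 = S_0·∏_{j≠3}(α_3 − α_j) = 3·11 = 33 ≡ 7 (mod 13).
Step 5: correct position 3: c_3 = r_3 − e = 9 − 7 ≡ 2 (mod 13). Hence c = [0, 1, 2, 7, 4].
  Check: interpolating c through the α_i gives m(x) = 6 + 3·x (degree < 2) with m(α_i) = c_i for every i, so c is indeed a codeword.


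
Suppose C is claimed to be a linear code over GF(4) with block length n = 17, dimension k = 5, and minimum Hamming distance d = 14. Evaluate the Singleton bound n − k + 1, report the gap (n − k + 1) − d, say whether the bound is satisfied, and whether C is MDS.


Singleton RHS = n − k + 1 = 13, slack = -1, bound violated (no such code; not MDS).

Singleton bound: d ≤ n − k + 1.
Here n = 17, k = 5, so n − k + 1 = 13.
Given d = 14, check d ≤ 13: NO.
Slack = (n − k + 1) − d = -1.
The slack is negative: d = 14 exceeds n − k + 1 = 13 by 1, so the Singleton bound is violated and no linear [17, 5, 14]_4 code can exist. In particular it is not MDS (MDS requires d = n − k + 1 exactly).
Description: the claimed parameters are [17, 5, 14]_4; such a code would be impossible (violates the Singleton bound).


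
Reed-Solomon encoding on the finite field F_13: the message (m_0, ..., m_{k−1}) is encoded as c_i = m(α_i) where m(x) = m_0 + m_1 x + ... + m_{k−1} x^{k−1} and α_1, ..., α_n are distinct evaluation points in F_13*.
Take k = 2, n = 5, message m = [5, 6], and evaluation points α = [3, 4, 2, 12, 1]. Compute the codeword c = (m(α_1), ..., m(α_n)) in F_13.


c = [10, 3, 4, 12, 11]

Message polynomial: m(x) = 5 + 6·x (mod 13).
For each evaluation point α_i, compute m(α_i) mod 13:
  α_1 = 3: Horner steps 6 → 10, so m(3) = 10.
  α_2 = 4: Horner steps 6 → 3, so m(4) = 3.
  α_3 = 2: Horner steps 6 → 4, so m(2) = 4.
  α_4 = 12: Horner steps 6 → 12, so m(12) = 12.
  α_5 = 1: Horner steps 6 → 11, so m(1) = 11.
Codeword c = [10, 3, 4, 12, 11] ∈ F_13^5.


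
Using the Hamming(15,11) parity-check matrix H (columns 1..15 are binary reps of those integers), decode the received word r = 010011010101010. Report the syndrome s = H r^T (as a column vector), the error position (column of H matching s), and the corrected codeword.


s = (0, 0, 0, 1)^T, error position = 1, corrected codeword c = 110011010101010

Compute s = H r^T mod 2 one row at a time:
  s_1 = 1 + 0 + 1 + 0 + 1 + 0 + 1 + 0 = 4 ≡ 0 (mod 2).
  s_2 = 0 + 1 + 1 + 0 + 1 + 0 + 1 + 0 = 4 ≡ 0 (mod 2).
  s_3 = 1 + 0 + 1 + 0 + 1 + 0 + 1 + 0 = 4 ≡ 0 (mod 2).
  s_4 = 0 + 0 + 1 + 0 + 0 + 0 + 0 + 0 = 1 ≡ 1 (mod 2).
s = (0, 0, 0, 1)^T — this equals column 1 of H (binary 0001), so error is at position 1.
Correct: flip bit 1 of r = 010011010101010 to get c = 110011010101010.


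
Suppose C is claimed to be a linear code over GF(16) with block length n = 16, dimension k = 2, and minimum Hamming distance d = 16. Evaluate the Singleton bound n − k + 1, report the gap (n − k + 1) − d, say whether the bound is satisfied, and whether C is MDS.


Singleton RHS = n − k + 1 = 15, slack = -1, bound violated (no such code; not MDS).

Singleton bound: d ≤ n − k + 1.
Here n = 16, k = 2, so n − k + 1 = 15.
Given d = 16, check d ≤ 15: NO.
Slack = (n − k + 1) − d = -1.
The slack is negative: d = 16 exceeds n − k + 1 = 15 by 1, so the Singleton bound is violated and no linear [16, 2, 16]_16 code can exist. In particular it is not MDS (MDS requires d = n − k + 1 exactly).
Description: the claimed parameters are [16, 2, 16]_16; such a code would be impossible (violates the Singleton bound).


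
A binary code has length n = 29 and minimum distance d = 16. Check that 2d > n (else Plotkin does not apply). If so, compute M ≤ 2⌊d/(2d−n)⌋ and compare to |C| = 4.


Plotkin bound M ≤ 10; given |C| = 4 ≤ bound (satisfied).

Check applicability: 2d = 32, n = 29.
2d − n = 3 > 0, so Plotkin applies.
Compute d/(2d−n) = 16/3 ≈ 5.3333.
⌊d/(2d−n)⌋ = 5.
Plotkin bound: M ≤ 2·5 = 10.
Given |C| = 4, check: satisfied.
This |C| is below the Plotkin bound.


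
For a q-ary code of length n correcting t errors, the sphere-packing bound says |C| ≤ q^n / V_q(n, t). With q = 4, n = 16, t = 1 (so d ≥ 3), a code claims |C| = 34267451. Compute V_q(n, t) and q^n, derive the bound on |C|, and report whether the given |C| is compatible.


V_q(n, t) = 49, q^n = 4294967296, Hamming bound = 87652393, |C| = 34267451 ≤ bound (satisfied).

Step 1: Compute V_q(n, t) = Σ_{j=0}^1 C(n, j) (q−1)^j.
  j = 0: C(16,0)·(3)^0 = 1·1 = 1.
  j = 1: C(16,1)·(3)^1 = 16·3 = 48.
  V_q(n, t) = 1 + 48 = 49.
Step 2: q^n = 4^16 = 4294967296.
Step 3: Hamming bound ⌊q^n / V_q(n,t)⌋ = ⌊4294967296/49⌋ = 87652393.
Step 4: Compare |C| = 34267451 to 87652393: satisfied.
The claimed |C| lies below the Hamming bound.


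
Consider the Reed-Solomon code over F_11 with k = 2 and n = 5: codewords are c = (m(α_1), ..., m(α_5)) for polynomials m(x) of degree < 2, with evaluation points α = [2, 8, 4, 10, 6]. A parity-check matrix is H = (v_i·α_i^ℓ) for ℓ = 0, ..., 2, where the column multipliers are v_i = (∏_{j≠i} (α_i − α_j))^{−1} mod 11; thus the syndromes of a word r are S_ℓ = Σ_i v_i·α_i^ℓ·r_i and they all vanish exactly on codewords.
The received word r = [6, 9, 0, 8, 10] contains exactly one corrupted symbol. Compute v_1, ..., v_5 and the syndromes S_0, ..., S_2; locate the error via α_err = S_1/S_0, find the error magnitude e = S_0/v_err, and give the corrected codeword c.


S = (6, 1, 2), error at position 1, error magnitude e = 5, c = [1, 9, 0, 8, 10].

Step 1: column multipliers v_i = (∏_{j≠i}(α_i − α_j))^{−1} mod 11.
  i = 1 (α = 2): (2−8)(2−4)(2−10)(2−6) = (−6)·(−2)·(−8)·(−4) = 384 ≡ 10, so v_1 = 10^{−1} = 10 (mod 11).
  i = 2 (α = 8): (8−2)(8−4)(8−10)(8−6) = 6·4·(−2)·2 = −96 ≡ 3, so v_2 = 3^{−1} = 4 (mod 11).
  i = 3 (α = 4): (4−2)(4−8)(4−10)(4−6) = 2·(−4)·(−6)·(−2) = −96 ≡ 3, so v_3 = 3^{−1} = 4 (mod 11).
  i = 4 (α = 10): (10−2)(10−8)(10−4)(10−6) = 8·2·6·4 = 384 ≡ 10, so v_4 = 10^{−1} = 10 (mod 11).
  i = 5 (α = 6): (6−2)(6−8)(6−4)(6−10) = 4·(−2)·2·(−4) = 64 ≡ 9, so v_5 = 9^{−1} = 5 (mod 11).
  v = [10, 4, 4, 10, 5].
Step 2: syndromes of r = [6, 9, 0, 8, 10] (all sums mod 11).
  S_0 = Σ v_i r_i = 10·6 + 4·9 + 4·0 + 10·8 + 5·10 = 226 ≡ 6.
  S_1 = Σ v_i α_i r_i = 10·2·6 + 4·8·9 + 4·4·0 + 10·10·8 + 5·6·10 = 1508 ≡ 1.
  α_i^2 mod 11 = [4, 9, 5, 1, 3].
  S_2 = Σ v_i α_i^2 r_i = 10·4·6 + 4·9·9 + 4·5·0 + 10·1·8 + 5·3·10 = 794 ≡ 2.
  S = (6, 1, 2) ≠ 0, so r is not a codeword (an error is present).
Step 3: locate the error. For a single error e at position i, S_ℓ = v_i·e·α_i^ℓ, so α_err = S_1/S_0.
  S_0^{−1} = 6^{−1} = 2 (mod 11), so α_err = 1·2 = 2 ≡ 2 = α_1. Error position i = 1.
  Consistency check: S_2/S_1 = 2·1 = 2 ≡ 2 = α_err ✓ (single-error assumption holds).
Step 4: error magnitude e = S_0/v_1 = S_0·∏_{j≠1}(α_1 − α_j) = 6·10 = 60 ≡ 5 (mod 11).
Step 5: correct position 1: c_1 = r_1 − e = 6 − 5 ≡ 1 (mod 11). Hence c = [1, 9, 0, 8, 10].
  Check: interpolating c through the α_i gives m(x) = 2 + 5·x (degree < 2) with m(α_i) = c_i for every i, so c is indeed a codeword.


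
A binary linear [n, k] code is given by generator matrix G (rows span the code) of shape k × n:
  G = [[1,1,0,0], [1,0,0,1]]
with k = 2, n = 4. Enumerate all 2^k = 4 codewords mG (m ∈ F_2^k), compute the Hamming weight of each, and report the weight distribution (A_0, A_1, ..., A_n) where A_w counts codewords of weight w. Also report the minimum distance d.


Weight distribution: A_0 = 1, A_2 = 3. Minimum distance d = 2.

Enumerate all 2^2 = 4 messages m ∈ F_2^2.
For each, compute codeword c = mG in F_2^4, then tally its weight.
  m = 00 → c = 0000, weight = 0.
  m = 10 → c = 1100, weight = 2.
  m = 01 → c = 1001, weight = 2.
  m = 11 → c = 0101, weight = 2.
Tally weights:
  weight 0: 1 codewords.
  weight 2: 3 codewords.
Minimum distance d = smallest w > 0 with A_w > 0 = 2.
Sanity: Σ A_w = 4 = 2^2 = 4 ✓.


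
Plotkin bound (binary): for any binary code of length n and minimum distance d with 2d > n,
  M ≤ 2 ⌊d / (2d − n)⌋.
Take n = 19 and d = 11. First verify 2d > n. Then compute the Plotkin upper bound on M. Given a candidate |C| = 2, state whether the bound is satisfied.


Plotkin bound M ≤ 6; given |C| = 2 ≤ bound (satisfied).

Check applicability: 2d = 22, n = 19.
2d − n = 3 > 0, so Plotkin applies.
Compute d/(2d−n) = 11/3 ≈ 3.6667.
⌊d/(2d−n)⌋ = 3.
Plotkin bound: M ≤ 2·3 = 6.
Given |C| = 2, check: satisfied.
This |C| is below the Plotkin bound.


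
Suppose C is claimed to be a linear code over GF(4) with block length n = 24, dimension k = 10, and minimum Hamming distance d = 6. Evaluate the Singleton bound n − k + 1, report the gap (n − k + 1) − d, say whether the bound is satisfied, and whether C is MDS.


Singleton RHS = n − k + 1 = 15, slack = 9, bound satisfied, not MDS.

Singleton bound: d ≤ n − k + 1.
Here n = 24, k = 10, so n − k + 1 = 15.
Given d = 6, check d ≤ 15: YES.
Slack = (n − k + 1) − d = 9.
The code is NOT MDS (slack = 9 > 0).
Description: the claimed parameters are [24, 10, 6]_4; such a code would be non-MDS.


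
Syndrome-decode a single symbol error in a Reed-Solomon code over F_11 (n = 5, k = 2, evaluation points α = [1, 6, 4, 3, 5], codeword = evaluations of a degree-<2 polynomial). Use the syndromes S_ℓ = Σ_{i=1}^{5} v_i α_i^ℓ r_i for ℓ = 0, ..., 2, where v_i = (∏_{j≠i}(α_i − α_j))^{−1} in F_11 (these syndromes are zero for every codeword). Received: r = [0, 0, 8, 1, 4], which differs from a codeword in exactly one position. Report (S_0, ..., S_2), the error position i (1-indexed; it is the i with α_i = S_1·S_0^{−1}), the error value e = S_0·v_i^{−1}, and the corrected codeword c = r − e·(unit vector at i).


S = (9, 9, 9), error at position 1, error magnitude e = 2, c = [9, 0, 8, 1, 4].

Step 1: column multipliers v_i = (∏_{j≠i}(α_i − α_j))^{−1} mod 11.
  i = 1 (α = 1): (1−6)(1−4)(1−3)(1−5) = (−5)·(−3)·(−2)·(−4) = 120 ≡ 10, so v_1 = 10^{−1} = 10 (mod 11).
  i = 2 (α = 6): (6−1)(6−4)(6−3)(6−5) = 5·2·3·1 = 30 ≡ 8, so v_2 = 8^{−1} = 7 (mod 11).
  i = 3 (α = 4): (4−1)(4−6)(4−3)(4−5) = 3·(−2)·1·(−1) = 6 ≡ 6, so v_3 = 6^{−1} = 2 (mod 11).
  i = 4 (α = 3): (3−1)(3−6)(3−4)(3−5) = 2·(−3)·(−1)·(−2) = −12 ≡ 10, so v_4 = 10^{−1} = 10 (mod 11).
  i = 5 (α = 5): (5−1)(5−6)(5−4)(5−3) = 4·(−1)·1·2 = −8 ≡ 3, so v_5 = 3^{−1} = 4 (mod 11).
  v = [10, 7, 2, 10, 4].
Step 2: syndromes of r = [0, 0, 8, 1, 4] (all sums mod 11).
  S_0 = Σ v_i r_i = 10·0 + 7·0 + 2·8 + 10·1 + 4·4 = 42 ≡ 9.
  S_1 = Σ v_i α_i r_i = 10·1·0 + 7·6·0 + 2·4·8 + 10·3·1 + 4·5·4 = 174 ≡ 9.
  α_i^2 mod 11 = [1, 3, 5, 9, 3].
  S_2 = Σ v_i α_i^2 r_i = 10·1·0 + 7·3·0 + 2·5·8 + 10·9·1 + 4·3·4 = 218 ≡ 9.
  S = (9, 9, 9) ≠ 0, so r is not a codeword (an error is present).
Step 3: locate the error. For a single error e at position i, S_ℓ = v_i·e·α_i^ℓ, so α_err = S_1/S_0.
  S_0^{−1} = 9^{−1} = 5 (mod 11), so α_err = 9·5 = 45 ≡ 1 = α_1. Error position i = 1.
  Consistency check: S_2/S_1 = 9·5 = 45 ≡ 1 = α_err ✓ (single-error assumption holds).
Step 4: error magnitude e = S_0/v_1 = S_0·∏_{j≠1}(α_1 − α_j) = 9·10 = 90 ≡ 2 (mod 11).
Step 5: correct position 1: c_1 = r_1 − e = 0 − 2 ≡ 9 (mod 11). Hence c = [9, 0, 8, 1, 4].
  Check: interpolating c through the α_i gives m(x) = 2 + 7·x (degree < 2) with m(α_i) = c_i for every i, so c is indeed a codeword.


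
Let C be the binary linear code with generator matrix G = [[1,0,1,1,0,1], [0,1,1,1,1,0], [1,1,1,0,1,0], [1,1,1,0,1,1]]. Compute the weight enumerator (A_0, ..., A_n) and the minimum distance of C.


Weight distribution: A_0 = 1, A_1 = 2, A_2 = 2, A_3 = 4, A_4 = 5, A_5 = 2. Minimum distance d = 1.

Enumerate all 2^4 = 16 messages m ∈ F_2^4.
For each, compute codeword c = mG in F_2^6, then tally its weight.
  m = 0000 → c = 000000, weight = 0.
  m = 1000 → c = 101101, weight = 4.
  m = 0100 → c = 011110, weight = 4.
  m = 1100 → c = 110011, weight = 4.
  m = 0010 → c = 111010, weight = 4.
  m = 1010 → c = 010111, weight = 4.
  m = 0110 → c = 100100, weight = 2.
  m = 1110 → c = 001001, weight = 2.
  m = 0001 → c = 111011, weight = 5.
  m = 1001 → c = 010110, weight = 3.
  m = 0101 → c = 100101, weight = 3.
  m = 1101 → c = 001000, weight = 1.
  m = 0011 → c = 000001, weight = 1.
  m = 1011 → c = 101100, weight = 3.
  m = 0111 → c = 011111, weight = 5.
  m = 1111 → c = 110010, weight = 3.
Tally weights:
  weight 0: 1 codewords.
  weight 1: 2 codewords.
  weight 2: 2 codewords.
  weight 3: 4 codewords.
  weight 4: 5 codewords.
  weight 5: 2 codewords.
Minimum distance d = smallest w > 0 with A_w > 0 = 1.
Sanity: Σ A_w = 16 = 2^4 = 16 ✓.


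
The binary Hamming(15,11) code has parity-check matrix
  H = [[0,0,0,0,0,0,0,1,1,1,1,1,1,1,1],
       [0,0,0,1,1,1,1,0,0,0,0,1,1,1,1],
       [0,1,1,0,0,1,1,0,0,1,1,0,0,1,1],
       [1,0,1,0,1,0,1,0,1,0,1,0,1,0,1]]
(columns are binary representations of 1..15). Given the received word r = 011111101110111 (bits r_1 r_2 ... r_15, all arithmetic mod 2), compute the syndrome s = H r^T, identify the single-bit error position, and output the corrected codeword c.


s = (0, 1, 0, 1)^T, error position = 5, corrected codeword c = 011101101110111

Compute s = H r^T mod 2 one row at a time:
  s_1 = 0 + 1 + 1 + 1 + 0 + 1 + 1 + 1 = 6 ≡ 0 (mod 2).
  s_2 = 1 + 1 + 1 + 1 + 0 + 1 + 1 + 1 = 7 ≡ 1 (mod 2).
  s_3 = 1 + 1 + 1 + 1 + 1 + 1 + 1 + 1 = 8 ≡ 0 (mod 2).
  s_4 = 0 + 1 + 1 + 1 + 1 + 1 + 1 + 1 = 7 ≡ 1 (mod 2).
s = (0, 1, 0, 1)^T — this equals column 5 of H (binary 0101), so error is at position 5.
Correct: flip bit 5 of r = 011111101110111 to get c = 011101101110111.


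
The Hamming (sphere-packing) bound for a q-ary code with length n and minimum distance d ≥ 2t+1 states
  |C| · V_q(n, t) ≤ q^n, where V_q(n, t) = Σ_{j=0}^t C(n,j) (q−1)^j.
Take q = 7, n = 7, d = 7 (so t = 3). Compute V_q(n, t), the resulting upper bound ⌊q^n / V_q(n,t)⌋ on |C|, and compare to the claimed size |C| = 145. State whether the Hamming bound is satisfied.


V_q(n, t) = 8359, q^n = 823543, Hamming bound = 98, |C| = 145 > bound (violated).

Step 1: Compute V_q(n, t) = Σ_{j=0}^3 C(n, j) (q−1)^j.
  j = 0: C(7,0)·(6)^0 = 1·1 = 1.
  j = 1: C(7,1)·(6)^1 = 7·6 = 42.
  j = 2: C(7,2)·(6)^2 = 21·36 = 756.
  j = 3: C(7,3)·(6)^3 = 35·216 = 7560.
  V_q(n, t) = 1 + 42 + 756 + 7560 = 8359.
Step 2: q^n = 7^7 = 823543.
Step 3: Hamming bound ⌊q^n / V_q(n,t)⌋ = ⌊823543/8359⌋ = 98.
Step 4: Compare |C| = 145 to 98: violated.
The claimed |C| lies above the Hamming bound, so no 7-ary code of length 7 with d ≥ 7 can have 145 codewords.


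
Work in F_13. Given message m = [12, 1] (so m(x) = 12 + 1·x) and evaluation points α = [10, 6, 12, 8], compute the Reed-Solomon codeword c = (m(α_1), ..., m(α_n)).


c = [9, 5, 11, 7]

Message polynomial: m(x) = 12 + 1·x (mod 13).
For each evaluation point α_i, compute m(α_i) mod 13:
  α_1 = 10: Horner steps 1 → 9, so m(10) = 9.
  α_2 = 6: Horner steps 1 → 5, so m(6) = 5.
  α_3 = 12: Horner steps 1 → 11, so m(12) = 11.
  α_4 = 8: Horner steps 1 → 7, so m(8) = 7.
Codeword c = [9, 5, 11, 7] ∈ F_13^4.


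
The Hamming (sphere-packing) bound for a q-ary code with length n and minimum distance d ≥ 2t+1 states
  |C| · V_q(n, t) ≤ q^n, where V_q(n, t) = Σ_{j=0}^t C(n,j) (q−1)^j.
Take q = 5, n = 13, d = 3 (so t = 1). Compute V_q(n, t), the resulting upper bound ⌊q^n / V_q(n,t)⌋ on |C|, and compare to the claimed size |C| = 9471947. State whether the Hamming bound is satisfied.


V_q(n, t) = 53, q^n = 1220703125, Hamming bound = 23032134, |C| = 9471947 ≤ bound (satisfied).

Step 1: Compute V_q(n, t) = Σ_{j=0}^1 C(n, j) (q−1)^j.
  j = 0: C(13,0)·(4)^0 = 1·1 = 1.
  j = 1: C(13,1)·(4)^1 = 13·4 = 52.
  V_q(n, t) = 1 + 52 = 53.
Step 2: q^n = 5^13 = 1220703125.
Step 3: Hamming bound ⌊q^n / V_q(n,t)⌋ = ⌊1220703125/53⌋ = 23032134.
Step 4: Compare |C| = 9471947 to 23032134: satisfied.
The claimed |C| lies below the Hamming bound.


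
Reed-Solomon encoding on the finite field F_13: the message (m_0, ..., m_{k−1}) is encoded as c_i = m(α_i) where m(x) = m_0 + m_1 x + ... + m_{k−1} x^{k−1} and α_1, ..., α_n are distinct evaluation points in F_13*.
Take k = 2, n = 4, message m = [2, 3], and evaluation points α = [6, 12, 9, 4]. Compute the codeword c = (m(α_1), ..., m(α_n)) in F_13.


c = [7, 12, 3, 1]

Message polynomial: m(x) = 2 + 3·x (mod 13).
For each evaluation point α_i, compute m(α_i) mod 13:
  α_1 = 6: Horner steps 3 → 7, so m(6) = 7.
  α_2 = 12: Horner steps 3 → 12, so m(12) = 12.
  α_3 = 9: Horner steps 3 → 3, so m(9) = 3.
  α_4 = 4: Horner steps 3 → 1, so m(4) = 1.
Codeword c = [7, 12, 3, 1] ∈ F_13^4.


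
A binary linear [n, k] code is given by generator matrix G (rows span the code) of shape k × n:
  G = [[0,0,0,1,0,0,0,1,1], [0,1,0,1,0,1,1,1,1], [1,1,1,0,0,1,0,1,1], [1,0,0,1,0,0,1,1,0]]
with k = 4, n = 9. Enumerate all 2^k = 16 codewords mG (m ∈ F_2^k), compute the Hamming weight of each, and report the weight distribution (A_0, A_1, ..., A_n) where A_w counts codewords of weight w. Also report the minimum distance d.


Weight distribution: A_0 = 1, A_2 = 1, A_3 = 4, A_4 = 3, A_5 = 4, A_6 = 3. Minimum distance d = 2.

Enumerate all 2^4 = 16 messages m ∈ F_2^4.
For each, compute codeword c = mG in F_2^9, then tally its weight.
  m = 0000 → c = 000000000, weight = 0.
  m = 1000 → c = 000100011, weight = 3.
  m = 0100 → c = 010101111, weight = 6.
  m = 1100 → c = 010001100, weight = 3.
  m = 0010 → c = 111001011, weight = 6.
  m = 1010 → c = 111101000, weight = 5.
  m = 0110 → c = 101100100, weight = 4.
  m = 1110 → c = 101000111, weight = 5.
  m = 0001 → c = 100100110, weight = 4.
  m = 1001 → c = 100000101, weight = 3.
  m = 0101 → c = 110001001, weight = 4.
  m = 1101 → c = 110101010, weight = 5.
  m = 0011 → c = 011101101, weight = 6.
  m = 1011 → c = 011001110, weight = 5.
  m = 0111 → c = 001000010, weight = 2.
  m = 1111 → c = 001100001, weight = 3.
Tally weights:
  weight 0: 1 codewords.
  weight 2: 1 codewords.
  weight 3: 4 codewords.
  weight 4: 3 codewords.
  weight 5: 4 codewords.
  weight 6: 3 codewords.
Minimum distance d = smallest w > 0 with A_w > 0 = 2.
Sanity: Σ A_w = 16 = 2^4 = 16 ✓.


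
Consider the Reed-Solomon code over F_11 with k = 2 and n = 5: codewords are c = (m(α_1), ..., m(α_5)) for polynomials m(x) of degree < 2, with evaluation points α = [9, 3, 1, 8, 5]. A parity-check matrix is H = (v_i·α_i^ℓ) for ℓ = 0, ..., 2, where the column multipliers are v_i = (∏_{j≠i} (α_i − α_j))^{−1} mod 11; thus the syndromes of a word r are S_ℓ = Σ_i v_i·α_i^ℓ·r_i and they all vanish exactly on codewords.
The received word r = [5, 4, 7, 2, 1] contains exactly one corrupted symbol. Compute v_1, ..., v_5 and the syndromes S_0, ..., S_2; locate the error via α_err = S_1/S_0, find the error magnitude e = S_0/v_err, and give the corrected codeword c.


S = (2, 7, 8), error at position 1, error magnitude e = 10, c = [6, 4, 7, 2, 1].

Step 1: column multipliers v_i = (∏_{j≠i}(α_i − α_j))^{−1} mod 11.
  i = 1 (α = 9): (9−3)(9−1)(9−8)(9−5) = 6·8·1·4 = 192 ≡ 5, so v_1 = 5^{−1} = 9 (mod 11).
  i = 2 (α = 3): (3−9)(3−1)(3−8)(3−5) = (−6)·2·(−5)·(−2) = −120 ≡ 1, so v_2 = 1^{−1} = 1 (mod 11).
  i = 3 (α = 1): (1−9)(1−3)(1−8)(1−5) = (−8)·(−2)·(−7)·(−4) = 448 ≡ 8, so v_3 = 8^{−1} = 7 (mod 11).
  i = 4 (α = 8): (8−9)(8−3)(8−1)(8−5) = (−1)·5·7·3 = −105 ≡ 5, so v_4 = 5^{−1} = 9 (mod 11).
  i = 5 (α = 5): (5−9)(5−3)(5−1)(5−8) = (−4)·2·4·(−3) = 96 ≡ 8, so v_5 = 8^{−1} = 7 (mod 11).
  v = [9, 1, 7, 9, 7].
Step 2: syndromes of r = [5, 4, 7, 2, 1] (all sums mod 11).
  S_0 = Σ v_i r_i = 9·5 + 1·4 + 7·7 + 9·2 + 7·1 = 123 ≡ 2.
  S_1 = Σ v_i α_i r_i = 9·9·5 + 1·3·4 + 7·1·7 + 9·8·2 + 7·5·1 = 645 ≡ 7.
  α_i^2 mod 11 = [4, 9, 1, 9, 3].
  S_2 = Σ v_i α_i^2 r_i = 9·4·5 + 1·9·4 + 7·1·7 + 9·9·2 + 7·3·1 = 448 ≡ 8.
  S = (2, 7, 8) ≠ 0, so r is not a codeword (an error is present).
Step 3: locate the error. For a single error e at position i, S_ℓ = v_i·e·α_i^ℓ, so α_err = S_1/S_0.
  S_0^{−1} = 2^{−1} = 6 (mod 11), so α_err = 7·6 = 42 ≡ 9 = α_1. Error position i = 1.
  Consistency check: S_2/S_1 = 8·8 = 64 ≡ 9 = α_err ✓ (single-error assumption holds).
Step 4: error magnitude e = S_0/v_1 = S_0·∏_{j≠1}(α_1 − α_j) = 2·5 = 10 ≡ 10 (mod 11).
Step 5: correct position 1: c_1 = r_1 − e = 5 − 10 ≡ 6 (mod 11). Hence c = [6, 4, 7, 2, 1].
  Check: interpolating c through the α_i gives m(x) = 3 + 4·x (degree < 2) with m(α_i) = c_i for every i, so c is indeed a codeword.


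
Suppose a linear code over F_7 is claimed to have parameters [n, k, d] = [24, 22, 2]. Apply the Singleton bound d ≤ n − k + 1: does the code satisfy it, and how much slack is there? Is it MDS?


Singleton RHS = n − k + 1 = 3, slack = 1, bound satisfied, not MDS.

Singleton bound: d ≤ n − k + 1.
Here n = 24, k = 22, so n − k + 1 = 3.
Given d = 2, check d ≤ 3: YES.
Slack = (n − k + 1) − d = 1.
The code is NOT MDS (slack = 1 > 0).
Description: the claimed parameters are [24, 22, 2]_7; such a code would be non-MDS.


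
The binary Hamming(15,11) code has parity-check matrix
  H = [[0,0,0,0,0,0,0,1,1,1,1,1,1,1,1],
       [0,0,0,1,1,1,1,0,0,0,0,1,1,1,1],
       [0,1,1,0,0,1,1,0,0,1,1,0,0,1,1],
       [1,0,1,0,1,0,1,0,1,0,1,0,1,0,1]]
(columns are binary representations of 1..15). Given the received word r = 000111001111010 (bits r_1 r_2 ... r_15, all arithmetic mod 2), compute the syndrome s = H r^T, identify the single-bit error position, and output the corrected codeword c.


s = (1, 1, 0, 1)^T, error position = 13, corrected codeword c = 000111001111110

Compute s = H r^T mod 2 one row at a time:
  s_1 = 0 + 1 + 1 + 1 + 1 + 0 + 1 + 0 = 5 ≡ 1 (mod 2).
  s_2 = 1 + 1 + 1 + 0 + 1 + 0 + 1 + 0 = 5 ≡ 1 (mod 2).
  s_3 = 0 + 0 + 1 + 0 + 1 + 1 + 1 + 0 = 4 ≡ 0 (mod 2).
  s_4 = 0 + 0 + 1 + 0 + 1 + 1 + 0 + 0 = 3 ≡ 1 (mod 2).
s = (1, 1, 0, 1)^T — this equals column 13 of H (binary 1101), so error is at position 13.
Correct: flip bit 13 of r = 000111001111010 to get c = 000111001111110.


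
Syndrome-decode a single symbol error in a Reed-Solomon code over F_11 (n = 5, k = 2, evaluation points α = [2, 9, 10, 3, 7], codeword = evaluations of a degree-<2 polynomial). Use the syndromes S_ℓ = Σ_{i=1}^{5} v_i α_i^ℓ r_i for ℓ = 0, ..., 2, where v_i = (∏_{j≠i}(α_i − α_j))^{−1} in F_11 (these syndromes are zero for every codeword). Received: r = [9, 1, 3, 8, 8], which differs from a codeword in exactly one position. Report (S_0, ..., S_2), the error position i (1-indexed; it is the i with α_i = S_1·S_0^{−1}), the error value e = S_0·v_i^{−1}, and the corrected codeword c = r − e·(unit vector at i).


S = (1, 3, 9), error at position 4, error magnitude e = 8, c = [9, 1, 3, 0, 8].

Step 1: column multipliers v_i = (∏_{j≠i}(α_i − α_j))^{−1} mod 11.
  i = 1 (α = 2): (2−9)(2−10)(2−3)(2−7) = (−7)·(−8)·(−1)·(−5) = 280 ≡ 5, so v_1 = 5^{−1} = 9 (mod 11).
  i = 2 (α = 9): (9−2)(9−10)(9−3)(9−7) = 7·(−1)·6·2 = −84 ≡ 4, so v_2 = 4^{−1} = 3 (mod 11).
  i = 3 (α = 10): (10−2)(10−9)(10−3)(10−7) = 8·1·7·3 = 168 ≡ 3, so v_3 = 3^{−1} = 4 (mod 11).
  i = 4 (α = 3): (3−2)(3−9)(3−10)(3−7) = 1·(−6)·(−7)·(−4) = −168 ≡ 8, so v_4 = 8^{−1} = 7 (mod 11).
  i = 5 (α = 7): (7−2)(7−9)(7−10)(7−3) = 5·(−2)·(−3)·4 = 120 ≡ 10, so v_5 = 10^{−1} = 10 (mod 11).
  v = [9, 3, 4, 7, 10].
Step 2: syndromes of r = [9, 1, 3, 8, 8] (all sums mod 11).
  S_0 = Σ v_i r_i = 9·9 + 3·1 + 4·3 + 7·8 + 10·8 = 232 ≡ 1.
  S_1 = Σ v_i α_i r_i = 9·2·9 + 3·9·1 + 4·10·3 + 7·3·8 + 10·7·8 = 1037 ≡ 3.
  α_i^2 mod 11 = [4, 4, 1, 9, 5].
  S_2 = Σ v_i α_i^2 r_i = 9·4·9 + 3·4·1 + 4·1·3 + 7·9·8 + 10·5·8 = 1252 ≡ 9.
  S = (1, 3, 9) ≠ 0, so r is not a codeword (an error is present).
Step 3: locate the error. For a single error e at position i, S_ℓ = v_i·e·α_i^ℓ, so α_err = S_1/S_0.
  S_0^{−1} = 1^{−1} = 1 (mod 11), so α_err = 3·1 = 3 ≡ 3 = α_4. Error position i = 4.
  Consistency check: S_2/S_1 = 9·4 = 36 ≡ 3 = α_err ✓ (single-error assumption holds).
Step 4: error magnitude e = S_0/v_4 = S_0·∏_{j≠4}(α_4 − α_j) = 1·8 = 8 ≡ 8 (mod 11).
Step 5: correct position 4: c_4 = r_4 − e = 8 − 8 ≡ 0 (mod 11). Hence c = [9, 1, 3, 0, 8].
  Check: interpolating c through the α_i gives m(x) = 5 + 2·x (degree < 2) with m(α_i) = c_i for every i, so c is indeed a codeword.


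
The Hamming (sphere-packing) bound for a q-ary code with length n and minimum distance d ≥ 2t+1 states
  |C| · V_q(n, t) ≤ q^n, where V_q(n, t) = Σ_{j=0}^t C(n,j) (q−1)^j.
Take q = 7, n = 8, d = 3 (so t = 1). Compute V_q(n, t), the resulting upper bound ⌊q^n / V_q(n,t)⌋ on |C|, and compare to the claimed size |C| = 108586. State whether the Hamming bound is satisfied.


V_q(n, t) = 49, q^n = 5764801, Hamming bound = 117649, |C| = 108586 ≤ bound (satisfied).

Step 1: Compute V_q(n, t) = Σ_{j=0}^1 C(n, j) (q−1)^j.
  j = 0: C(8,0)·(6)^0 = 1·1 = 1.
  j = 1: C(8,1)·(6)^1 = 8·6 = 48.
  V_q(n, t) = 1 + 48 = 49.
Step 2: q^n = 7^8 = 5764801.
Step 3: Hamming bound ⌊q^n / V_q(n,t)⌋ = ⌊5764801/49⌋ = 117649.
Step 4: Compare |C| = 108586 to 117649: satisfied.
The claimed |C| lies below the Hamming bound.


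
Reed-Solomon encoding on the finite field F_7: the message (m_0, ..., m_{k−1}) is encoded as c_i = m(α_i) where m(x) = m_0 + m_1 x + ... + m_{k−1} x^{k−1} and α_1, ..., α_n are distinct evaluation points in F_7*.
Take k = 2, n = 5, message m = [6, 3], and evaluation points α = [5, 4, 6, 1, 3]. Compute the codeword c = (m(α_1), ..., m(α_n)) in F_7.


c = [0, 4, 3, 2, 1]

Message polynomial: m(x) = 6 + 3·x (mod 7).
For each evaluation point α_i, compute m(α_i) mod 7:
  α_1 = 5: Horner steps 3 → 0, so m(5) = 0.
  α_2 = 4: Horner steps 3 → 4, so m(4) = 4.
  α_3 = 6: Horner steps 3 → 3, so m(6) = 3.
  α_4 = 1: Horner steps 3 → 2, so m(1) = 2.
  α_5 = 3: Horner steps 3 → 1, so m(3) = 1.
Codeword c = [0, 4, 3, 2, 1] ∈ F_7^5.


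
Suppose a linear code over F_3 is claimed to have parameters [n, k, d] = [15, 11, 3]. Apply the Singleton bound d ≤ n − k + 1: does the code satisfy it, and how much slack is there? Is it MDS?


Singleton RHS = n − k + 1 = 5, slack = 2, bound satisfied, not MDS.

Singleton bound: d ≤ n − k + 1.
Here n = 15, k = 11, so n − k + 1 = 5.
Given d = 3, check d ≤ 5: YES.
Slack = (n − k + 1) − d = 2.
The code is NOT MDS (slack = 2 > 0).
Description: the claimed parameters are [15, 11, 3]_3; such a code would be non-MDS.


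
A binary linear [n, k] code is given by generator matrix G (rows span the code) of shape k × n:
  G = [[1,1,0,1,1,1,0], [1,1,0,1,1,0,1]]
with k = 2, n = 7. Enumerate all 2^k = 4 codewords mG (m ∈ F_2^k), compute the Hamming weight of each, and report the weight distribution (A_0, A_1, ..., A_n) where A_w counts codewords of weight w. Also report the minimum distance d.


Weight distribution: A_0 = 1, A_2 = 1, A_5 = 2. Minimum distance d = 2.

Enumerate all 2^2 = 4 messages m ∈ F_2^2.
For each, compute codeword c = mG in F_2^7, then tally its weight.
  m = 00 → c = 0000000, weight = 0.
  m = 10 → c = 1101110, weight = 5.
  m = 01 → c = 1101101, weight = 5.
  m = 11 → c = 0000011, weight = 2.
Tally weights:
  weight 0: 1 codewords.
  weight 2: 1 codewords.
  weight 5: 2 codewords.
Minimum distance d = smallest w > 0 with A_w > 0 = 2.
Sanity: Σ A_w = 4 = 2^2 = 4 ✓.


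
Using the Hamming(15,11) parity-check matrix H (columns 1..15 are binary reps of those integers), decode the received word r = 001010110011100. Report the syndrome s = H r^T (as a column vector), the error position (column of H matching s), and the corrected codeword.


s = (0, 0, 1, 1)^T, error position = 3, corrected codeword c = 000010110011100

Compute s = H r^T mod 2 one row at a time:
  s_1 = 1 + 0 + 0 + 1 + 1 + 1 + 0 + 0 = 4 ≡ 0 (mod 2).
  s_2 = 0 + 1 + 0 + 1 + 1 + 1 + 0 + 0 = 4 ≡ 0 (mod 2).
  s_3 = 0 + 1 + 0 + 1 + 0 + 1 + 0 + 0 = 3 ≡ 1 (mod 2).
  s_4 = 0 + 1 + 1 + 1 + 0 + 1 + 1 + 0 = 5 ≡ 1 (mod 2).
s = (0, 0, 1, 1)^T — this equals column 3 of H (binary 0011), so error is at position 3.
Correct: flip bit 3 of r = 001010110011100 to get c = 000010110011100.


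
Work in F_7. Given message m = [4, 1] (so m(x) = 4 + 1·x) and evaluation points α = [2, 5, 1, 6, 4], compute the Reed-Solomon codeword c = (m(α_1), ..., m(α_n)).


c = [6, 2, 5, 3, 1]

Message polynomial: m(x) = 4 + 1·x (mod 7).
For each evaluation point α_i, compute m(α_i) mod 7:
  α_1 = 2: Horner steps 1 → 6, so m(2) = 6.
  α_2 = 5: Horner steps 1 → 2, so m(5) = 2.
  α_3 = 1: Horner steps 1 → 5, so m(1) = 5.
  α_4 = 6: Horner steps 1 → 3, so m(6) = 3.
  α_5 = 4: Horner steps 1 → 1, so m(4) = 1.
Codeword c = [6, 2, 5, 3, 1] ∈ F_7^5.


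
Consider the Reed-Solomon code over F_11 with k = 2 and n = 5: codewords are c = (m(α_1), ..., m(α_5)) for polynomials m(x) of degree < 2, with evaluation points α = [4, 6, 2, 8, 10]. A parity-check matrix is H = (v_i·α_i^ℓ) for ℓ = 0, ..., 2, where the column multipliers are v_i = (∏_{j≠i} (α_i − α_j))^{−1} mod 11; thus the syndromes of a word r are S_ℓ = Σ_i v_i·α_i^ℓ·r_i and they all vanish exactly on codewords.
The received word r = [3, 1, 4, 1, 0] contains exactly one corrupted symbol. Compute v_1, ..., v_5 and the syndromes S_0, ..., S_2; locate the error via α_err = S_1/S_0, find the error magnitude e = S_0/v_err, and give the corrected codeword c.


S = (6, 3, 7), error at position 2, error magnitude e = 10, c = [3, 2, 4, 1, 0].

Step 1: column multipliers v_i = (∏_{j≠i}(α_i − α_j))^{−1} mod 11.
  i = 1 (α = 4): (4−6)(4−2)(4−8)(4−10) = (−2)·2·(−4)·(−6) = −96 ≡ 3, so v_1 = 3^{−1} = 4 (mod 11).
  i = 2 (α = 6): (6−4)(6−2)(6−8)(6−10) = 2·4·(−2)·(−4) = 64 ≡ 9, so v_2 = 9^{−1} = 5 (mod 11).
  i = 3 (α = 2): (2−4)(2−6)(2−8)(2−10) = (−2)·(−4)·(−6)·(−8) = 384 ≡ 10, so v_3 = 10^{−1} = 10 (mod 11).
  i = 4 (α = 8): (8−4)(8−6)(8−2)(8−10) = 4·2·6·(−2) = −96 ≡ 3, so v_4 = 3^{−1} = 4 (mod 11).
  i = 5 (α = 10): (10−4)(10−6)(10−2)(10−8) = 6·4·8·2 = 384 ≡ 10, so v_5 = 10^{−1} = 10 (mod 11).
  v = [4, 5, 10, 4, 10].
Step 2: syndromes of r = [3, 1, 4, 1, 0] (all sums mod 11).
  S_0 = Σ v_i r_i = 4·3 + 5·1 + 10·4 + 4·1 + 10·0 = 61 ≡ 6.
  S_1 = Σ v_i α_i r_i = 4·4·3 + 5·6·1 + 10·2·4 + 4·8·1 + 10·10·0 = 190 ≡ 3.
  α_i^2 mod 11 = [5, 3, 4, 9, 1].
  S_2 = Σ v_i α_i^2 r_i = 4·5·3 + 5·3·1 + 10·4·4 + 4·9·1 + 10·1·0 = 271 ≡ 7.
  S = (6, 3, 7) ≠ 0, so r is not a codeword (an error is present).
Step 3: locate the error. For a single error e at position i, S_ℓ = v_i·e·α_i^ℓ, so α_err = S_1/S_0.
  S_0^{−1} = 6^{−1} = 2 (mod 11), so α_err = 3·2 = 6 ≡ 6 = α_2. Error position i = 2.
  Consistency check: S_2/S_1 = 7·4 = 28 ≡ 6 = α_err ✓ (single-error assumption holds).
Step 4: error magnitude e = S_0/v_2 = S_0·∏_{j≠2}(α_2 − α_j) = 6·9 = 54 ≡ 10 (mod 11).
Step 5: correct position 2: c_2 = r_2 − e = 1 − 10 ≡ 2 (mod 11). Hence c = [3, 2, 4, 1, 0].
  Check: interpolating c through the α_i gives m(x) = 5 + 5·x (degree < 2) with m(α_i) = c_i for every i, so c is indeed a codeword.


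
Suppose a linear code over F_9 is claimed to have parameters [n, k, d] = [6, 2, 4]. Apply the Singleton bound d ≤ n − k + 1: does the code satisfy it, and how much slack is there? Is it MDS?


Singleton RHS = n − k + 1 = 5, slack = 1, bound satisfied, not MDS.

Singleton bound: d ≤ n − k + 1.
Here n = 6, k = 2, so n − k + 1 = 5.
Given d = 4, check d ≤ 5: YES.
Slack = (n − k + 1) − d = 1.
The code is NOT MDS (slack = 1 > 0).
Description: the claimed parameters are [6, 2, 4]_9; such a code would be non-MDS.


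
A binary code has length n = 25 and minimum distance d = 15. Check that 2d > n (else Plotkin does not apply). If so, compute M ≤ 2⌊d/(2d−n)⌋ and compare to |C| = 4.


Plotkin bound M ≤ 6; given |C| = 4 ≤ bound (satisfied).

Check applicability: 2d = 30, n = 25.
2d − n = 5 > 0, so Plotkin applies.
Compute d/(2d−n) = 15/5 ≈ 3.0000.
⌊d/(2d−n)⌋ = 3.
Plotkin bound: M ≤ 2·3 = 6.
Given |C| = 4, check: satisfied.
This |C| is below the Plotkin bound.


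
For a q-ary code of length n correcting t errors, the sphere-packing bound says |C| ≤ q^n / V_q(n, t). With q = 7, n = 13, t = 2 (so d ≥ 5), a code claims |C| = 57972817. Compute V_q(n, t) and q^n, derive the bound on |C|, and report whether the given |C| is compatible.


V_q(n, t) = 2887, q^n = 96889010407, Hamming bound = 33560446, |C| = 57972817 > bound (violated).

Step 1: Compute V_q(n, t) = Σ_{j=0}^2 C(n, j) (q−1)^j.
  j = 0: C(13,0)·(6)^0 = 1·1 = 1.
  j = 1: C(13,1)·(6)^1 = 13·6 = 78.
  j = 2: C(13,2)·(6)^2 = 78·36 = 2808.
  V_q(n, t) = 1 + 78 + 2808 = 2887.
Step 2: q^n = 7^13 = 96889010407.
Step 3: Hamming bound ⌊q^n / V_q(n,t)⌋ = ⌊96889010407/2887⌋ = 33560446.
Step 4: Compare |C| = 57972817 to 33560446: violated.
The claimed |C| lies above the Hamming bound, so no 7-ary code of length 13 with d ≥ 5 can have 57972817 codewords.


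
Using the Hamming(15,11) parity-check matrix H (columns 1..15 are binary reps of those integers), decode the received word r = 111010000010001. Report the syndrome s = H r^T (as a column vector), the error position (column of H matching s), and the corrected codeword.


s = (0, 0, 0, 1)^T, error position = 1, corrected codeword c = 011010000010001

Compute s = H r^T mod 2 one row at a time:
  s_1 = 0 + 0 + 0 + 1 + 0 + 0 + 0 + 1 = 2 ≡ 0 (mod 2).
  s_2 = 0 + 1 + 0 + 0 + 0 + 0 + 0 + 1 = 2 ≡ 0 (mod 2).
  s_3 = 1 + 1 + 0 + 0 + 0 + 1 + 0 + 1 = 4 ≡ 0 (mod 2).
  s_4 = 1 + 1 + 1 + 0 + 0 + 1 + 0 + 1 = 5 ≡ 1 (mod 2).
s = (0, 0, 0, 1)^T — this equals column 1 of H (binary 0001), so error is at position 1.
Correct: flip bit 1 of r = 111010000010001 to get c = 011010000010001.


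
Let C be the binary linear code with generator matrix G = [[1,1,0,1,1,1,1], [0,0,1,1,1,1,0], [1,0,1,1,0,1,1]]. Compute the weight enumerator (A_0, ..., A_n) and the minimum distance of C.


Weight distribution: A_0 = 1, A_3 = 3, A_4 = 2, A_5 = 1, A_6 = 1. Minimum distance d = 3.

Enumerate all 2^3 = 8 messages m ∈ F_2^3.
For each, compute codeword c = mG in F_2^7, then tally its weight.
  m = 000 → c = 0000000, weight = 0.
  m = 100 → c = 1101111, weight = 6.
  m = 010 → c = 0011110, weight = 4.
  m = 110 → c = 1110001, weight = 4.
  m = 001 → c = 1011011, weight = 5.
  m = 101 → c = 0110100, weight = 3.
  m = 011 → c = 1000101, weight = 3.
  m = 111 → c = 0101010, weight = 3.
Tally weights:
  weight 0: 1 codewords.
  weight 3: 3 codewords.
  weight 4: 2 codewords.
  weight 5: 1 codewords.
  weight 6: 1 codewords.
Minimum distance d = smallest w > 0 with A_w > 0 = 3.
Sanity: Σ A_w = 8 = 2^3 = 8 ✓.


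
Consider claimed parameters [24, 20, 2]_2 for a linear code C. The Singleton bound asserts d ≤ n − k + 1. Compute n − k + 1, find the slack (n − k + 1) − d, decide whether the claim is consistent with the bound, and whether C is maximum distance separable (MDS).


Singleton RHS = n − k + 1 = 5, slack = 3, bound satisfied, not MDS.

Singleton bound: d ≤ n − k + 1.
Here n = 24, k = 20, so n − k + 1 = 5.
Given d = 2, check d ≤ 5: YES.
Slack = (n − k + 1) − d = 3.
The code is NOT MDS (slack = 3 > 0).
Description: the claimed parameters are [24, 20, 2]_2; such a code would be non-MDS.


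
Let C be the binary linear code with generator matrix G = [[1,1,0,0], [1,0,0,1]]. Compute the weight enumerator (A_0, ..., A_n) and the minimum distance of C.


Weight distribution: A_0 = 1, A_2 = 3. Minimum distance d = 2.

Enumerate all 2^2 = 4 messages m ∈ F_2^2.
For each, compute codeword c = mG in F_2^4, then tally its weight.
  m = 00 → c = 0000, weight = 0.
  m = 10 → c = 1100, weight = 2.
  m = 01 → c = 1001, weight = 2.
  m = 11 → c = 0101, weight = 2.
Tally weights:
  weight 0: 1 codewords.
  weight 2: 3 codewords.
Minimum distance d = smallest w > 0 with A_w > 0 = 2.
Sanity: Σ A_w = 4 = 2^2 = 4 ✓.


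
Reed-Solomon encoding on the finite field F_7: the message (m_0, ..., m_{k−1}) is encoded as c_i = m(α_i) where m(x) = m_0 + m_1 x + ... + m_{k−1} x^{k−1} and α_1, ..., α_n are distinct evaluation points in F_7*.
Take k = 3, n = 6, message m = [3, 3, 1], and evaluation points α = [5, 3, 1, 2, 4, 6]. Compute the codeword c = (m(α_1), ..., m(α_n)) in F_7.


c = [1, 0, 0, 6, 3, 1]

Message polynomial: m(x) = 3 + 3·x + 1·x^2 (mod 7).
For each evaluation point α_i, compute m(α_i) mod 7:
  α_1 = 5: Horner steps 1 → 1 → 1, so m(5) = 1.
  α_2 = 3: Horner steps 1 → 6 → 0, so m(3) = 0.
  α_3 = 1: Horner steps 1 → 4 → 0, so m(1) = 0.
  α_4 = 2: Horner steps 1 → 5 → 6, so m(2) = 6.
  α_5 = 4: Horner steps 1 → 0 → 3, so m(4) = 3.
  α_6 = 6: Horner steps 1 → 2 → 1, so m(6) = 1.
Codeword c = [1, 0, 0, 6, 3, 1] ∈ F_7^6.


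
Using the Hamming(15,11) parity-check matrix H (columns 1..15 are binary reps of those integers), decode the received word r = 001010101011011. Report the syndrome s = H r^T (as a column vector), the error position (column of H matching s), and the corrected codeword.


s = (1, 1, 1, 0)^T, error position = 14, corrected codeword c = 001010101011001

Compute s = H r^T mod 2 one row at a time:
  s_1 = 0 + 1 + 0 + 1 + 1 + 0 + 1 + 1 = 5 ≡ 1 (mod 2).
  s_2 = 0 + 1 + 0 + 1 + 1 + 0 + 1 + 1 = 5 ≡ 1 (mod 2).
  s_3 = 0 + 1 + 0 + 1 + 0 + 1 + 1 + 1 = 5 ≡ 1 (mod 2).
  s_4 = 0 + 1 + 1 + 1 + 1 + 1 + 0 + 1 = 6 ≡ 0 (mod 2).
s = (1, 1, 1, 0)^T — this equals column 14 of H (binary 1110), so error is at position 14.
Correct: flip bit 14 of r = 001010101011011 to get c = 001010101011001.
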